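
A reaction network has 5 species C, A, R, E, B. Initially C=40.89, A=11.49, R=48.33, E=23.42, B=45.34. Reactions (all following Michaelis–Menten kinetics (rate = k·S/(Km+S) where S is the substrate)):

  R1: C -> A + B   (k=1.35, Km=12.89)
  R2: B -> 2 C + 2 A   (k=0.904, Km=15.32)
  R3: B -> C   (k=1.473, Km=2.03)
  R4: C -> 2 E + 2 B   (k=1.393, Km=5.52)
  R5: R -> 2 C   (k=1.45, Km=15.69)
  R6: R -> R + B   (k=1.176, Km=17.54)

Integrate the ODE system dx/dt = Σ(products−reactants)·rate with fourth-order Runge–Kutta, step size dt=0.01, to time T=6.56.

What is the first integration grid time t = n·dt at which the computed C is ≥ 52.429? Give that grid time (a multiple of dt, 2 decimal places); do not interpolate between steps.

Threshold first reached at t = 4.34

RK4 with dt=0.01: 656 steps to T=6.56. Trajectory (selected grid times):
t=0.00: C=40.89 A=11.49 R=48.33 E=23.42 B=45.34
t=0.73: C=42.85 A=13.23 R=47.53 E=25.22 B=46.99
t=1.46: C=44.81 A=15.00 R=46.74 E=27.02 B=48.66
t=2.19: C=46.75 A=16.77 R=45.95 E=28.84 B=50.33
t=2.92: C=48.69 A=18.56 R=45.16 E=30.66 B=52.00
t=3.64: C=50.59 A=20.34 R=44.39 E=32.47 B=53.66
t=4.33: C=52.41 A=22.06 R=43.65 E=34.20 B=55.26
t=4.34: C=52.44 A=22.09 R=43.64 E=34.23 B=55.28
t=4.37: C=52.51 A=22.16 R=43.61 E=34.30 B=55.35
t=5.10: C=54.43 A=23.99 R=42.83 E=36.15 B=57.04
t=5.83: C=56.33 A=25.84 R=42.06 E=38.00 B=58.74
t=6.56: C=58.23 A=27.69 R=41.29 E=39.85 B=60.43
C(4.33)=52.410 < 52.429 but C(4.34)=52.436 ≥ 52.429, so the first grid time is t=4.34.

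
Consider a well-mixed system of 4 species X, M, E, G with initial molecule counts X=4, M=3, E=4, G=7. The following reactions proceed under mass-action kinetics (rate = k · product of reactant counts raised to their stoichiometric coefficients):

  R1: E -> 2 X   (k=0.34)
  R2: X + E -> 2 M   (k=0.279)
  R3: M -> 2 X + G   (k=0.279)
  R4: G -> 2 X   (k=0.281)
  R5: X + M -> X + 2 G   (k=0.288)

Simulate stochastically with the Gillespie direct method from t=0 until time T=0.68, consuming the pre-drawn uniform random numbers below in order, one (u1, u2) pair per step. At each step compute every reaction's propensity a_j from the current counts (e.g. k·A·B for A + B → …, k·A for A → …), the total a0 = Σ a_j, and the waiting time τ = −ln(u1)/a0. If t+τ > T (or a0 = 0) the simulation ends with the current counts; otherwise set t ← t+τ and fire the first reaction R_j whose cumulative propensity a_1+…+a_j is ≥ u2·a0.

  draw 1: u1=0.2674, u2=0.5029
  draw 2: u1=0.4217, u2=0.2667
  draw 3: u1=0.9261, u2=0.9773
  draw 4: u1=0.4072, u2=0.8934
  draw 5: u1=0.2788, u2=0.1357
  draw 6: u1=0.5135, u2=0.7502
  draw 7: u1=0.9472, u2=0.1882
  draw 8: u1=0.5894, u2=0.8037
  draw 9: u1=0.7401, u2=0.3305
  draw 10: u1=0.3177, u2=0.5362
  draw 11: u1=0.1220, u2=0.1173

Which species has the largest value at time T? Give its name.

t=0.000: X=4 M=3 E=4 G=7
Draw 1: a1=1.360, a2=4.464, a3=0.837, a4=1.967, a5=3.456, a0=12.084; τ=−ln(0.2674)/12.084=0.109 → t=0.109; u2·a0=0.5029·12.084=6.077; a1+a2=5.824 < 6.077 ≤ a1+…+a3=6.661 → R3 fires; X=6 M=2 E=4 G=8
Draw 2: a1=1.360, a2=6.696, a3=0.558, a4=2.248, a5=3.456, a0=14.318; τ=−ln(0.4217)/14.318=0.060 → t=0.169; u2·a0=0.2667·14.318=3.819; a1=1.360 < 3.819 ≤ a1+a2=8.056 → R2 fires; X=5 M=4 E=3 G=8
Draw 3: a1=1.020, a2=4.185, a3=1.116, a4=2.248, a5=5.760, a0=14.329; τ=−ln(0.9261)/14.329=0.005 → t=0.175; u2·a0=0.9773·14.329=14.004; a1+…+a4=8.569 < 14.004 ≤ a1+…+a5=14.329 → R5 fires; X=5 M=3 E=3 G=10
Draw 4: a1=1.020, a2=4.185, a3=0.837, a4=2.810, a5=4.320, a0=13.172; τ=−ln(0.4072)/13.172=0.068 → t=0.243; u2·a0=0.8934·13.172=11.768; a1+…+a4=8.852 < 11.768 ≤ a1+…+a5=13.172 → R5 fires; X=5 M=2 E=3 G=12
Draw 5: a1=1.020, a2=4.185, a3=0.558, a4=3.372, a5=2.880, a0=12.015; τ=−ln(0.2788)/12.015=0.106 → t=0.349; u2·a0=0.1357·12.015=1.630; a1=1.020 < 1.630 ≤ a1+a2=5.205 → R2 fires; X=4 M=4 E=2 G=12
Draw 6: a1=0.680, a2=2.232, a3=1.116, a4=3.372, a5=4.608, a0=12.008; τ=−ln(0.5135)/12.008=0.056 → t=0.405; u2·a0=0.7502·12.008=9.008; a1+…+a4=7.400 < 9.008 ≤ a1+…+a5=12.008 → R5 fires; X=4 M=3 E=2 G=14
Draw 7: a1=0.680, a2=2.232, a3=0.837, a4=3.934, a5=3.456, a0=11.139; τ=−ln(0.9472)/11.139=0.005 → t=0.410; u2·a0=0.1882·11.139=2.096; a1=0.680 < 2.096 ≤ a1+a2=2.912 → R2 fires; X=3 M=5 E=1 G=14
Draw 8: a1=0.340, a2=0.837, a3=1.395, a4=3.934, a5=4.320, a0=10.826; τ=−ln(0.5894)/10.826=0.049 → t=0.459; u2·a0=0.8037·10.826=8.701; a1+…+a4=6.506 < 8.701 ≤ a1+…+a5=10.826 → R5 fires; X=3 M=4 E=1 G=16
Draw 9: a1=0.340, a2=0.837, a3=1.116, a4=4.496, a5=3.456, a0=10.245; τ=−ln(0.7401)/10.245=0.029 → t=0.488; u2·a0=0.3305·10.245=3.386; a1+…+a3=2.293 < 3.386 ≤ a1+…+a4=6.789 → R4 fires; X=5 M=4 E=1 G=15
Draw 10: a1=0.340, a2=1.395, a3=1.116, a4=4.215, a5=5.760, a0=12.826; τ=−ln(0.3177)/12.826=0.089 → t=0.577; u2·a0=0.5362·12.826=6.877; a1+…+a3=2.851 < 6.877 ≤ a1+…+a4=7.066 → R4 fires; X=7 M=4 E=1 G=14
Draw 11: a1=0.340, a2=1.953, a3=1.116, a4=3.934, a5=8.064, a0=15.407; τ=−ln(0.1220)/15.407=0.137 → t=0.714 > T=0.68: stop.
At T=0.68: X=7 M=4 E=1 G=14; the largest is G.

Dominant species at T: G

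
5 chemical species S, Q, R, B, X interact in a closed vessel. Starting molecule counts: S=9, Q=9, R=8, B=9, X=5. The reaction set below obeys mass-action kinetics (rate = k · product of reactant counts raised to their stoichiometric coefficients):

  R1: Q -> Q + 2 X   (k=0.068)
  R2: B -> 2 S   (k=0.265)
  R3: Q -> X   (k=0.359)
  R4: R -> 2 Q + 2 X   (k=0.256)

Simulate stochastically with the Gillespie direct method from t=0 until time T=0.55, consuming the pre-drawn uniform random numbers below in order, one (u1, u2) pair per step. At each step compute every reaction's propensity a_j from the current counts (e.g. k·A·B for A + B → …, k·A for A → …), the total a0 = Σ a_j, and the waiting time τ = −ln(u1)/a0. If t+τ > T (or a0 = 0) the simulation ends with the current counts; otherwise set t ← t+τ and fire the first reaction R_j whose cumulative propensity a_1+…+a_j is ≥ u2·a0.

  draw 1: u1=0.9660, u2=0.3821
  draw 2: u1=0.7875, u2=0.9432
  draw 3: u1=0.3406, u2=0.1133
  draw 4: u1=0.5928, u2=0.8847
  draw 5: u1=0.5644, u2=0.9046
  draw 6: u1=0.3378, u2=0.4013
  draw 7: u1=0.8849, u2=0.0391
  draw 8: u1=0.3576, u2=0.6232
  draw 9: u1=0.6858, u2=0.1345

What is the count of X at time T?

X at T = 16

t=0.000: S=9 Q=9 R=8 B=9 X=5
Draw 1: a1=0.612, a2=2.385, a3=3.231, a4=2.048, a0=8.276; τ=−ln(0.9660)/8.276=0.004 → t=0.004; u2·a0=0.3821·8.276=3.162; a1+a2=2.997 < 3.162 ≤ a1+…+a3=6.228 → R3 fires; S=9 Q=8 R=8 B=9 X=6
Draw 2: a1=0.544, a2=2.385, a3=2.872, a4=2.048, a0=7.849; τ=−ln(0.7875)/7.849=0.030 → t=0.035; u2·a0=0.9432·7.849=7.403; a1+…+a3=5.801 < 7.403 ≤ a1+…+a4=7.849 → R4 fires; S=9 Q=10 R=7 B=9 X=8
Draw 3: a1=0.680, a2=2.385, a3=3.590, a4=1.792, a0=8.447; τ=−ln(0.3406)/8.447=0.128 → t=0.162; u2·a0=0.1133·8.447=0.957; a1=0.680 < 0.957 ≤ a1+a2=3.065 → R2 fires; S=11 Q=10 R=7 B=8 X=8
Draw 4: a1=0.680, a2=2.120, a3=3.590, a4=1.792, a0=8.182; τ=−ln(0.5928)/8.182=0.064 → t=0.226; u2·a0=0.8847·8.182=7.239; a1+…+a3=6.390 < 7.239 ≤ a1+…+a4=8.182 → R4 fires; S=11 Q=12 R=6 B=8 X=10
Draw 5: a1=0.816, a2=2.120, a3=4.308, a4=1.536, a0=8.780; τ=−ln(0.5644)/8.780=0.065 → t=0.291; u2·a0=0.9046·8.780=7.942; a1+…+a3=7.244 < 7.942 ≤ a1+…+a4=8.780 → R4 fires; S=11 Q=14 R=5 B=8 X=12
Draw 6: a1=0.952, a2=2.120, a3=5.026, a4=1.280, a0=9.378; τ=−ln(0.3378)/9.378=0.116 → t=0.407; u2·a0=0.4013·9.378=3.763; a1+a2=3.072 < 3.763 ≤ a1+…+a3=8.098 → R3 fires; S=11 Q=13 R=5 B=8 X=13
Draw 7: a1=0.884, a2=2.120, a3=4.667, a4=1.280, a0=8.951; τ=−ln(0.8849)/8.951=0.014 → t=0.421; u2·a0=0.0391·8.951=0.350 ≤ a1=0.884 → R1 fires; S=11 Q=13 R=5 B=8 X=15
Draw 8: a1=0.884, a2=2.120, a3=4.667, a4=1.280, a0=8.951; τ=−ln(0.3576)/8.951=0.115 → t=0.535; u2·a0=0.6232·8.951=5.578; a1+a2=3.004 < 5.578 ≤ a1+…+a3=7.671 → R3 fires; S=11 Q=12 R=5 B=8 X=16
Draw 9: a1=0.816, a2=2.120, a3=4.308, a4=1.280, a0=8.524; τ=−ln(0.6858)/8.524=0.044 → t=0.580 > T=0.55: stop.
Read off X at T=0.55: 16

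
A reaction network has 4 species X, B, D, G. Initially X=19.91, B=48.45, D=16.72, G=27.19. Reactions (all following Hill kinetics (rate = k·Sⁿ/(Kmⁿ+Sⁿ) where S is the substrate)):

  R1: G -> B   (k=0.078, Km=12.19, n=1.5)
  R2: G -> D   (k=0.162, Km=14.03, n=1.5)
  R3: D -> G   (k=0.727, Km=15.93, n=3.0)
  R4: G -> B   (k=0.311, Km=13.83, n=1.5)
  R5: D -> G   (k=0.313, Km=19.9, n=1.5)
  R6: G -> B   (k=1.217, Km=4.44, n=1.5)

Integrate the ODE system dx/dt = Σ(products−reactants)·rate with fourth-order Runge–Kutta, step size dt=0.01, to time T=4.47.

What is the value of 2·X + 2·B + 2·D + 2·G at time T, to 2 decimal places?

Value at T = 224.54

Check how each reaction changes W = 2·X + 2·B + 2·D + 2·G (weight of products minus weight of reactants):
R1: G -> B: (2·1) − (2·1) = 2 − 2 = 0
R2: G -> D: (2·1) − (2·1) = 2 − 2 = 0
R3: D -> G: (2·1) − (2·1) = 2 − 2 = 0
R4: G -> B: (2·1) − (2·1) = 2 − 2 = 0
R5: D -> G: (2·1) − (2·1) = 2 − 2 = 0
R6: G -> B: (2·1) − (2·1) = 2 − 2 = 0
Every reaction leaves W unchanged, so W is conserved and no simulation is needed: W(T) = W(0) = 2·19.91 + 2·48.45 + 2·16.72 + 2·27.19 = 224.54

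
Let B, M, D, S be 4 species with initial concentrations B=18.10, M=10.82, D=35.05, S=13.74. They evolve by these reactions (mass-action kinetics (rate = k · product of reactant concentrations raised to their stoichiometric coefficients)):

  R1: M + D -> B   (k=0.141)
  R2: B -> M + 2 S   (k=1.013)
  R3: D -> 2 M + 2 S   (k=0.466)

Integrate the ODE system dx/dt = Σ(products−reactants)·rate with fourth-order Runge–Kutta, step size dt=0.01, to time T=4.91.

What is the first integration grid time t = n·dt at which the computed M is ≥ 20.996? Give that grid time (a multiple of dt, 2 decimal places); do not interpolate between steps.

RK4 with dt=0.01: 491 steps to T=4.91. Trajectory (selected grid times):
t=0.00: B=18.10 M=10.82 D=35.05 S=13.74
t=0.55: B=24.58 M=15.03 D=10.42 S=50.03
t=0.96: B=21.13 M=20.85 D=3.07 S=71.65
t=0.97: B=21.00 M=21.00 D=2.96 S=72.10
t=1.09: B=19.44 M=22.84 D=1.93 S=77.29
t=1.64: B=12.22 M=30.46 D=0.19 S=95.23
t=2.18: B=7.18 M=35.53 D=0.01 S=105.65
t=2.73: B=4.12 M=38.59 D=0.00 S=111.80
t=3.27: B=2.38 M=40.33 D=0.00 S=115.27
t=3.82: B=1.37 M=41.35 D=0.00 S=117.31
t=4.36: B=0.79 M=41.92 D=0.00 S=118.46
t=4.91: B=0.45 M=42.26 D=0.00 S=119.13
M(0.96)=20.852 < 20.996 but M(0.97)=21.004 ≥ 20.996, so the first grid time is t=0.97.

Threshold first reached at t = 0.97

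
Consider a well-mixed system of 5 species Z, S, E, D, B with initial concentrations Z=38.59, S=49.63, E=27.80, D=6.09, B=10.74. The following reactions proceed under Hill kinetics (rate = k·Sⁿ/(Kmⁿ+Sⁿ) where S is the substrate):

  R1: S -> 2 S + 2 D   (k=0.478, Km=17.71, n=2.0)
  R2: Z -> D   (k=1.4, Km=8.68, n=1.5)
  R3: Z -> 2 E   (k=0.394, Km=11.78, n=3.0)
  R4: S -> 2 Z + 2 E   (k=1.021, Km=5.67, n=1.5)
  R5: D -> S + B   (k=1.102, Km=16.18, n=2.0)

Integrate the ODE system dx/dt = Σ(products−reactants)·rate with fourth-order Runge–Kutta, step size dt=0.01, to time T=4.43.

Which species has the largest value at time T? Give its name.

RK4 with dt=0.01: 443 steps to T=4.43. Trajectory (selected grid times):
t=0.00: Z=38.59 S=49.63 E=27.80 D=6.09 B=10.74
t=0.49: Z=38.75 S=49.43 E=29.14 D=7.05 B=10.82
t=0.98: Z=38.90 S=49.25 E=30.48 D=7.99 B=10.91
t=1.48: Z=39.06 S=49.09 E=31.84 D=8.93 B=11.03
t=1.97: Z=39.21 S=48.95 E=33.18 D=9.83 B=11.17
t=2.46: Z=39.36 S=48.84 E=34.52 D=10.71 B=11.32
t=2.95: Z=39.52 S=48.73 E=35.86 D=11.57 B=11.50
t=3.45: Z=39.67 S=48.65 E=37.22 D=12.43 B=11.69
t=3.94: Z=39.82 S=48.58 E=38.56 D=13.26 B=11.90
t=4.43: Z=39.98 S=48.54 E=39.90 D=14.07 B=12.12
At T=4.43: Z=39.98 S=48.54 E=39.90 D=14.07 B=12.12; the largest is S.

Dominant species at T: S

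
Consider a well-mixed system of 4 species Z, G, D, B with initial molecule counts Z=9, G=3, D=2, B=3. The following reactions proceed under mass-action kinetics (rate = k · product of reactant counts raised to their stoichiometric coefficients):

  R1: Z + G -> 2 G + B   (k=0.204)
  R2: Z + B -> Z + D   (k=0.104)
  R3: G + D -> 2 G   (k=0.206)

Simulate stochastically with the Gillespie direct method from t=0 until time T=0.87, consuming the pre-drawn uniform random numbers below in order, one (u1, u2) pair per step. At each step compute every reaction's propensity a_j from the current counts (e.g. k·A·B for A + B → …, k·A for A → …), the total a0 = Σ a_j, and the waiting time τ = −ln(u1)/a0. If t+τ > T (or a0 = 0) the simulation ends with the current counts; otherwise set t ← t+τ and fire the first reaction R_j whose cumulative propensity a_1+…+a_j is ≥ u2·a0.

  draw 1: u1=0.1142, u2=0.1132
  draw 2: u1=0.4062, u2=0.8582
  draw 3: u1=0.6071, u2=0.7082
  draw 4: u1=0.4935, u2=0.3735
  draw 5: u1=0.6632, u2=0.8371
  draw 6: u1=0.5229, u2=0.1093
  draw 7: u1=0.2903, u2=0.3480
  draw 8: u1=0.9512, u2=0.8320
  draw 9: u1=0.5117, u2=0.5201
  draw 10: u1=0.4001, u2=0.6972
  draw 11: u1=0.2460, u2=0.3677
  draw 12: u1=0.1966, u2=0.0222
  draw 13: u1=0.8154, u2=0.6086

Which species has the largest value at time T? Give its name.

t=0.000: Z=9 G=3 D=2 B=3
Draw 1: a1=5.508, a2=2.808, a3=1.236, a0=9.552; τ=−ln(0.1142)/9.552=0.227 → t=0.227; u2·a0=0.1132·9.552=1.081 ≤ a1=5.508 → R1 fires; Z=8 G=4 D=2 B=4
Draw 2: a1=6.528, a2=3.328, a3=1.648, a0=11.504; τ=−ln(0.4062)/11.504=0.078 → t=0.305; u2·a0=0.8582·11.504=9.873; a1+a2=9.856 < 9.873 ≤ a1+…+a3=11.504 → R3 fires; Z=8 G=5 D=1 B=4
Draw 3: a1=8.160, a2=3.328, a3=1.030, a0=12.518; τ=−ln(0.6071)/12.518=0.040 → t=0.345; u2·a0=0.7082·12.518=8.865; a1=8.160 < 8.865 ≤ a1+a2=11.488 → R2 fires; Z=8 G=5 D=2 B=3
Draw 4: a1=8.160, a2=2.496, a3=2.060, a0=12.716; τ=−ln(0.4935)/12.716=0.056 → t=0.401; u2·a0=0.3735·12.716=4.749 ≤ a1=8.160 → R1 fires; Z=7 G=6 D=2 B=4
Draw 5: a1=8.568, a2=2.912, a3=2.472, a0=13.952; τ=−ln(0.6632)/13.952=0.029 → t=0.430; u2·a0=0.8371·13.952=11.679; a1+a2=11.480 < 11.679 ≤ a1+…+a3=13.952 → R3 fires; Z=7 G=7 D=1 B=4
Draw 6: a1=9.996, a2=2.912, a3=1.442, a0=14.350; τ=−ln(0.5229)/14.350=0.045 → t=0.475; u2·a0=0.1093·14.350=1.568 ≤ a1=9.996 → R1 fires; Z=6 G=8 D=1 B=5
Draw 7: a1=9.792, a2=3.120, a3=1.648, a0=14.560; τ=−ln(0.2903)/14.560=0.085 → t=0.560; u2·a0=0.3480·14.560=5.067 ≤ a1=9.792 → R1 fires; Z=5 G=9 D=1 B=6
Draw 8: a1=9.180, a2=3.120, a3=1.854, a0=14.154; τ=−ln(0.9512)/14.154=0.004 → t=0.564; u2·a0=0.8320·14.154=11.776; a1=9.180 < 11.776 ≤ a1+a2=12.300 → R2 fires; Z=5 G=9 D=2 B=5
Draw 9: a1=9.180, a2=2.600, a3=3.708, a0=15.488; τ=−ln(0.5117)/15.488=0.043 → t=0.607; u2·a0=0.5201·15.488=8.055 ≤ a1=9.180 → R1 fires; Z=4 G=10 D=2 B=6
Draw 10: a1=8.160, a2=2.496, a3=4.120, a0=14.776; τ=−ln(0.4001)/14.776=0.062 → t=0.669; u2·a0=0.6972·14.776=10.302; a1=8.160 < 10.302 ≤ a1+a2=10.656 → R2 fires; Z=4 G=10 D=3 B=5
Draw 11: a1=8.160, a2=2.080, a3=6.180, a0=16.420; τ=−ln(0.2460)/16.420=0.085 → t=0.755; u2·a0=0.3677·16.420=6.038 ≤ a1=8.160 → R1 fires; Z=3 G=11 D=3 B=6
Draw 12: a1=6.732, a2=1.872, a3=6.798, a0=15.402; τ=−ln(0.1966)/15.402=0.106 → t=0.860; u2·a0=0.0222·15.402=0.342 ≤ a1=6.732 → R1 fires; Z=2 G=12 D=3 B=7
Draw 13: a1=4.896, a2=1.456, a3=7.416, a0=13.768; τ=−ln(0.8154)/13.768=0.015 → t=0.875 > T=0.87: stop.
At T=0.87: Z=2 G=12 D=3 B=7; the largest is G.

Dominant species at T: G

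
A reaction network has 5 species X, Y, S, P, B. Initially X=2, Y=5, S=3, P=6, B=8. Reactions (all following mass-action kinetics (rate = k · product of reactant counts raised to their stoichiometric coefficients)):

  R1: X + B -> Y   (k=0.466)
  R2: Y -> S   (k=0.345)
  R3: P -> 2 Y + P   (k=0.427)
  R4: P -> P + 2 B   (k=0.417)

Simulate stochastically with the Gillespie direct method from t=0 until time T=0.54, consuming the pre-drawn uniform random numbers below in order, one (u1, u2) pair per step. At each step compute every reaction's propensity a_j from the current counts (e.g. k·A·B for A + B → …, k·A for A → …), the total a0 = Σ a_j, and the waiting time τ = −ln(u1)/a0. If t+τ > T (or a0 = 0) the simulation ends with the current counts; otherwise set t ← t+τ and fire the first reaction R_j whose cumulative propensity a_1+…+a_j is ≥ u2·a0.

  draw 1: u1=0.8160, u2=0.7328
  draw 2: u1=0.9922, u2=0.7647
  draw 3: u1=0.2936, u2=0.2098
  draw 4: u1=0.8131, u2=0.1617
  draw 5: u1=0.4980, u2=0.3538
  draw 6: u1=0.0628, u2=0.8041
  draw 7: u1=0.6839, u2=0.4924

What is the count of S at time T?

t=0.000: X=2 Y=5 S=3 P=6 B=8
Draw 1: a1=7.456, a2=1.725, a3=2.562, a4=2.502, a0=14.245; τ=−ln(0.8160)/14.245=0.014 → t=0.014; u2·a0=0.7328·14.245=10.439; a1+a2=9.181 < 10.439 ≤ a1+…+a3=11.743 → R3 fires; X=2 Y=7 S=3 P=6 B=8
Draw 2: a1=7.456, a2=2.415, a3=2.562, a4=2.502, a0=14.935; τ=−ln(0.9922)/14.935=0.001 → t=0.015; u2·a0=0.7647·14.935=11.421; a1+a2=9.871 < 11.421 ≤ a1+…+a3=12.433 → R3 fires; X=2 Y=9 S=3 P=6 B=8
Draw 3: a1=7.456, a2=3.105, a3=2.562, a4=2.502, a0=15.625; τ=−ln(0.2936)/15.625=0.078 → t=0.093; u2·a0=0.2098·15.625=3.278 ≤ a1=7.456 → R1 fires; X=1 Y=10 S=3 P=6 B=7
Draw 4: a1=3.262, a2=3.450, a3=2.562, a4=2.502, a0=11.776; τ=−ln(0.8131)/11.776=0.018 → t=0.111; u2·a0=0.1617·11.776=1.904 ≤ a1=3.262 → R1 fires; X=0 Y=11 S=3 P=6 B=6
Draw 5: a1=0.000, a2=3.795, a3=2.562, a4=2.502, a0=8.859; τ=−ln(0.4980)/8.859=0.079 → t=0.189; u2·a0=0.3538·8.859=3.134; a1=0.000 < 3.134 ≤ a1+a2=3.795 → R2 fires; X=0 Y=10 S=4 P=6 B=6
Draw 6: a1=0.000, a2=3.450, a3=2.562, a4=2.502, a0=8.514; τ=−ln(0.0628)/8.514=0.325 → t=0.515; u2·a0=0.8041·8.514=6.846; a1+…+a3=6.012 < 6.846 ≤ a1+…+a4=8.514 → R4 fires; X=0 Y=10 S=4 P=6 B=8
Draw 7: a1=0.000, a2=3.450, a3=2.562, a4=2.502, a0=8.514; τ=−ln(0.6839)/8.514=0.045 → t=0.559 > T=0.54: stop.
Read off S at T=0.54: 4

S at T = 4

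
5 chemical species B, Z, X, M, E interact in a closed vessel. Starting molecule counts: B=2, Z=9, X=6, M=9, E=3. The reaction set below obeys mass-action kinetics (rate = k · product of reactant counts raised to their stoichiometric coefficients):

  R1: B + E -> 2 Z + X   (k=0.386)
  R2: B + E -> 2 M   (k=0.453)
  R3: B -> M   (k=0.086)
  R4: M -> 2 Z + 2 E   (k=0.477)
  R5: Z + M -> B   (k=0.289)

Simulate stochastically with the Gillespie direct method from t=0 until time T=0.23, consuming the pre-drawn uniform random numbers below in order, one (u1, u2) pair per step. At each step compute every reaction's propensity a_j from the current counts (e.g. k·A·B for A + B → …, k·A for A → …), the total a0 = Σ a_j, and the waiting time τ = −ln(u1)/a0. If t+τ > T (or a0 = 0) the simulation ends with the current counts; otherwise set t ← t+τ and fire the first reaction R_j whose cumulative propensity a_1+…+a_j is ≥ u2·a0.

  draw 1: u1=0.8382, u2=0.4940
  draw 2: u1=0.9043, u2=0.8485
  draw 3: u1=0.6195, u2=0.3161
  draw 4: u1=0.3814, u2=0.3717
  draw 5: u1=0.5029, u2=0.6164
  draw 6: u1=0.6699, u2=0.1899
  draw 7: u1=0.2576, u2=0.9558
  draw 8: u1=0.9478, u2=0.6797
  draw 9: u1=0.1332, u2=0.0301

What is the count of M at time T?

t=0.000: B=2 Z=9 X=6 M=9 E=3
Draw 1: a1=2.316, a2=2.718, a3=0.172, a4=4.293, a5=23.409, a0=32.908; τ=−ln(0.8382)/32.908=0.005 → t=0.005; u2·a0=0.4940·32.908=16.257; a1+…+a4=9.499 < 16.257 ≤ a1+…+a5=32.908 → R5 fires; B=3 Z=8 X=6 M=8 E=3
Draw 2: a1=3.474, a2=4.077, a3=0.258, a4=3.816, a5=18.496, a0=30.121; τ=−ln(0.9043)/30.121=0.003 → t=0.009; u2·a0=0.8485·30.121=25.558; a1+…+a4=11.625 < 25.558 ≤ a1+…+a5=30.121 → R5 fires; B=4 Z=7 X=6 M=7 E=3
Draw 3: a1=4.632, a2=5.436, a3=0.344, a4=3.339, a5=14.161, a0=27.912; τ=−ln(0.6195)/27.912=0.017 → t=0.026; u2·a0=0.3161·27.912=8.823; a1=4.632 < 8.823 ≤ a1+a2=10.068 → R2 fires; B=3 Z=7 X=6 M=9 E=2
Draw 4: a1=2.316, a2=2.718, a3=0.258, a4=4.293, a5=18.207, a0=27.792; τ=−ln(0.3814)/27.792=0.035 → t=0.061; u2·a0=0.3717·27.792=10.330; a1+…+a4=9.585 < 10.330 ≤ a1+…+a5=27.792 → R5 fires; B=4 Z=6 X=6 M=8 E=2
Draw 5: a1=3.088, a2=3.624, a3=0.344, a4=3.816, a5=13.872, a0=24.744; τ=−ln(0.5029)/24.744=0.028 → t=0.088; u2·a0=0.6164·24.744=15.252; a1+…+a4=10.872 < 15.252 ≤ a1+…+a5=24.744 → R5 fires; B=5 Z=5 X=6 M=7 E=2
Draw 6: a1=3.860, a2=4.530, a3=0.430, a4=3.339, a5=10.115, a0=22.274; τ=−ln(0.6699)/22.274=0.018 → t=0.106; u2·a0=0.1899·22.274=4.230; a1=3.860 < 4.230 ≤ a1+a2=8.390 → R2 fires; B=4 Z=5 X=6 M=9 E=1
Draw 7: a1=1.544, a2=1.812, a3=0.344, a4=4.293, a5=13.005, a0=20.998; τ=−ln(0.2576)/20.998=0.065 → t=0.171; u2·a0=0.9558·20.998=20.070; a1+…+a4=7.993 < 20.070 ≤ a1+…+a5=20.998 → R5 fires; B=5 Z=4 X=6 M=8 E=1
Draw 8: a1=1.930, a2=2.265, a3=0.430, a4=3.816, a5=9.248, a0=17.689; τ=−ln(0.9478)/17.689=0.003 → t=0.174; u2·a0=0.6797·17.689=12.023; a1+…+a4=8.441 < 12.023 ≤ a1+…+a5=17.689 → R5 fires; B=6 Z=3 X=6 M=7 E=1
Draw 9: a1=2.316, a2=2.718, a3=0.516, a4=3.339, a5=6.069, a0=14.958; τ=−ln(0.1332)/14.958=0.135 → t=0.309 > T=0.23: stop.
Read off M at T=0.23: 7

M at T = 7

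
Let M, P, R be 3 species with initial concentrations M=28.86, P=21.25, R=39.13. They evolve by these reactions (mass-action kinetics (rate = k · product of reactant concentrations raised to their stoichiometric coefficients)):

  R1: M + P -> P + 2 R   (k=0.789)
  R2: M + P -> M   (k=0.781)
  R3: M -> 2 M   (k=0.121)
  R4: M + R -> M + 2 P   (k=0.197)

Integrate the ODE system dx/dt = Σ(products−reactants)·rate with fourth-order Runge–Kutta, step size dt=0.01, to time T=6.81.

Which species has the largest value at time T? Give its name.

RK4 with dt=0.01: 681 steps to T=6.81. Trajectory (selected grid times):
t=0.00: M=28.86 P=21.25 R=39.13
t=0.76: M=0.00 P=28.51 R=79.22
t=1.51: M=0.00 P=28.51 R=79.22
t=2.27: M=0.00 P=28.51 R=79.22
t=3.03: M=0.00 P=28.51 R=79.22
t=3.78: M=0.00 P=28.51 R=79.22
t=4.54: M=0.00 P=28.51 R=79.22
t=5.30: M=0.00 P=28.51 R=79.22
t=6.05: M=0.00 P=28.51 R=79.22
t=6.81: M=0.00 P=28.51 R=79.22
At T=6.81: M=0.00 P=28.51 R=79.22; the largest is R.

Dominant species at T: R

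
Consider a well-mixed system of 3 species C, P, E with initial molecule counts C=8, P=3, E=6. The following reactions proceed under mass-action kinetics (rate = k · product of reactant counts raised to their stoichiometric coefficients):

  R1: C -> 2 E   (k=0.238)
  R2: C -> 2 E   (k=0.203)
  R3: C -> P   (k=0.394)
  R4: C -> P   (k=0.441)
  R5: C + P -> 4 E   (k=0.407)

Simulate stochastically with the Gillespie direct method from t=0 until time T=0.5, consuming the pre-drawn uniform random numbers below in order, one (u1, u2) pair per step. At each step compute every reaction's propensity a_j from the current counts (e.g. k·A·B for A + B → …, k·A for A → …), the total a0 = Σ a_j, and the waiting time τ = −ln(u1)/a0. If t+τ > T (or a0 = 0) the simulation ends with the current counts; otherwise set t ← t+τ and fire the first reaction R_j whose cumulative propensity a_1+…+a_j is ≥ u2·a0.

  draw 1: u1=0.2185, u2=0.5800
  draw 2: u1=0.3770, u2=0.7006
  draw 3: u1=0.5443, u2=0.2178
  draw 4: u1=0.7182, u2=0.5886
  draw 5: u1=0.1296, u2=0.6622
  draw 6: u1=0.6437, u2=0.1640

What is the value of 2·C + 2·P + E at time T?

Check how each reaction changes W = 2·C + 2·P + E (weight of products minus weight of reactants):
R1: C -> 2 E: (1·2) − (2·1) = 2 − 2 = 0
R2: C -> 2 E: (1·2) − (2·1) = 2 − 2 = 0
R3: C -> P: (2·1) − (2·1) = 2 − 2 = 0
R4: C -> P: (2·1) − (2·1) = 2 − 2 = 0
R5: C + P -> 4 E: (1·4) − (2·1 + 2·1) = 4 − 4 = 0
Every reaction leaves W unchanged, so W is conserved and no simulation is needed: W(T) = W(0) = 2·8 + 2·3 + 6 = 28

Value at T = 28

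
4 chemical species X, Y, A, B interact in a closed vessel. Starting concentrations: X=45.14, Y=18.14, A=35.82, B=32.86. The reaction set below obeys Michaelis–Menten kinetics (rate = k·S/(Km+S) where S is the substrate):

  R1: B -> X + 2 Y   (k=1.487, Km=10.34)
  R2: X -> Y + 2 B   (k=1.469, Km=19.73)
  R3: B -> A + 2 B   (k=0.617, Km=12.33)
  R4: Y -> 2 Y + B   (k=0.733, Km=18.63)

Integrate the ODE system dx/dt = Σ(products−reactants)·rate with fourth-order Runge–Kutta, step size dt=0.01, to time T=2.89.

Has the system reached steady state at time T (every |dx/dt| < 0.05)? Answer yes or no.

RK4 with dt=0.01: 289 steps to T=2.89. Trajectory (selected grid times):
t=0.00: X=45.14 Y=18.14 A=35.82 B=32.86
t=0.32: X=45.18 Y=19.31 A=35.96 B=33.41
t=0.64: X=45.21 Y=20.49 A=36.11 B=33.97
t=0.96: X=45.25 Y=21.67 A=36.25 B=34.53
t=1.28: X=45.29 Y=22.86 A=36.40 B=35.09
t=1.61: X=45.33 Y=24.09 A=36.55 B=35.67
t=1.93: X=45.37 Y=25.29 A=36.70 B=36.24
t=2.25: X=45.42 Y=26.50 A=36.85 B=36.81
t=2.57: X=45.46 Y=27.71 A=36.99 B=37.38
t=2.89: X=45.51 Y=28.92 A=37.14 B=37.95
Rates at T: R1=1.1686, R2=1.0247, R3=0.4657, R4=0.4458
dx/dt at T (Σ net stoichiometry × rate): X=+0.1439, Y=+3.8077, A=+0.4657, B=+1.7924
Largest |dx/dt| is |+3.8077| (Y) ≥ 0.05 → not steady.

Steady state at T: no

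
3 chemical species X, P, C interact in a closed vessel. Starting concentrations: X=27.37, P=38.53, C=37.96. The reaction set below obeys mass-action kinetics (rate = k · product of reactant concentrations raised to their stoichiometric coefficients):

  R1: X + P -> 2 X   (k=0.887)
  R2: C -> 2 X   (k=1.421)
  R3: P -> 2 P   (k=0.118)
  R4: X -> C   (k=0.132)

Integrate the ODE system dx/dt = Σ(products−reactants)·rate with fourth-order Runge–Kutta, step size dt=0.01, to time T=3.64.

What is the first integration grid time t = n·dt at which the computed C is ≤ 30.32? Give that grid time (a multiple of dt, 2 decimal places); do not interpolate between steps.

RK4 with dt=0.01: 364 steps to T=3.64. Trajectory (selected grid times):
t=0.00: X=27.37 P=38.53 C=37.96
t=0.19: X=82.62 P=0.00 C=30.53
t=0.20: X=83.37 P=0.00 C=30.21
t=0.40: X=96.54 P=0.00 C=24.82
t=0.81: X=115.40 P=0.00 C=18.27
t=1.21: X=127.82 P=0.00 C=15.28
t=1.62: X=137.57 P=0.00 C=14.00
t=2.02: X=145.75 P=0.00 C=13.66
t=2.43: X=153.60 P=0.00 C=13.78
t=2.83: X=161.15 P=0.00 C=14.16
t=3.24: X=169.02 P=0.00 C=14.69
t=3.64: X=176.93 P=0.00 C=15.30
C(0.19)=30.530 > 30.32 but C(0.20)=30.208 ≤ 30.32, so the first grid time is t=0.20.

Threshold first reached at t = 0.20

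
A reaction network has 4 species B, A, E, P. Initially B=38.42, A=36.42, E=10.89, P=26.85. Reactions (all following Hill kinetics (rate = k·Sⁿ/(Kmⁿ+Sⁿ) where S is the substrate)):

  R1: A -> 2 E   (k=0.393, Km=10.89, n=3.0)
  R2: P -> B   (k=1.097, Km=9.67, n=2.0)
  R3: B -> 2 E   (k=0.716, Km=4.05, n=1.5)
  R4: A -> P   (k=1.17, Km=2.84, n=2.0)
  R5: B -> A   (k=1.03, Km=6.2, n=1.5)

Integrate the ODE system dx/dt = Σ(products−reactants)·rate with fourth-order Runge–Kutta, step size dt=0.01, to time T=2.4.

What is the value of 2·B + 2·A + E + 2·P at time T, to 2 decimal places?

Value at T = 214.27

Check how each reaction changes W = 2·B + 2·A + E + 2·P (weight of products minus weight of reactants):
R1: A -> 2 E: (1·2) − (2·1) = 2 − 2 = 0
R2: P -> B: (2·1) − (2·1) = 2 − 2 = 0
R3: B -> 2 E: (1·2) − (2·1) = 2 − 2 = 0
R4: A -> P: (2·1) − (2·1) = 2 − 2 = 0
R5: B -> A: (2·1) − (2·1) = 2 − 2 = 0
Every reaction leaves W unchanged, so W is conserved and no simulation is needed: W(T) = W(0) = 2·38.42 + 2·36.42 + 10.89 + 2·26.85 = 214.27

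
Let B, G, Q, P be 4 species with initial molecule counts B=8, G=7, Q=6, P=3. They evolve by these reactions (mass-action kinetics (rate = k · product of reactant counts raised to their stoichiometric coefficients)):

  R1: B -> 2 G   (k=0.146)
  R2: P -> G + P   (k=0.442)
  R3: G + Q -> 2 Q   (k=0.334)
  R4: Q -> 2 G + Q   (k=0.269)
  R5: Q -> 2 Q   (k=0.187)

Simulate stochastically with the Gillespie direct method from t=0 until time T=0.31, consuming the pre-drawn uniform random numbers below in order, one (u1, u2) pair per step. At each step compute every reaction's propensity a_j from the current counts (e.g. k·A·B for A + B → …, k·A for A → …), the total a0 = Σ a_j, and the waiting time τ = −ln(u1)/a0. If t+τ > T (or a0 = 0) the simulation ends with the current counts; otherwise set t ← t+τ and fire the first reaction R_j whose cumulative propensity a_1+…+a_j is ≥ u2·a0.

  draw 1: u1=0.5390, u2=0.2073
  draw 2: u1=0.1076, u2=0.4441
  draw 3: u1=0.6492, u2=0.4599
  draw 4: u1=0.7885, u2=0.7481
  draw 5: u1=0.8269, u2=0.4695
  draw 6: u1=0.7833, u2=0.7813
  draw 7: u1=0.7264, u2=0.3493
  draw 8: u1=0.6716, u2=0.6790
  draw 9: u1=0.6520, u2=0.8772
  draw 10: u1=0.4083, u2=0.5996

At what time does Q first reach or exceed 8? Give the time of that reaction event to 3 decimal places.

Threshold first reached at t = 0.145

t=0.000: B=8 G=7 Q=6 P=3
Draw 1: a1=1.168, a2=1.326, a3=14.028, a4=1.614, a5=1.122, a0=19.258; τ=−ln(0.5390)/19.258=0.032 → t=0.032; u2·a0=0.2073·19.258=3.992; a1+a2=2.494 < 3.992 ≤ a1+…+a3=16.522 → R3 fires; B=8 G=6 Q=7 P=3
Draw 2: a1=1.168, a2=1.326, a3=14.028, a4=1.883, a5=1.309, a0=19.714; τ=−ln(0.1076)/19.714=0.113 → t=0.145; u2·a0=0.4441·19.714=8.755; a1+a2=2.494 < 8.755 ≤ a1+…+a3=16.522 → R3 fires; B=8 G=5 Q=8 P=3
Draw 3: a1=1.168, a2=1.326, a3=13.360, a4=2.152, a5=1.496, a0=19.502; τ=−ln(0.6492)/19.502=0.022 → t=0.167; u2·a0=0.4599·19.502=8.969; a1+a2=2.494 < 8.969 ≤ a1+…+a3=15.854 → R3 fires; B=8 G=4 Q=9 P=3
Draw 4: a1=1.168, a2=1.326, a3=12.024, a4=2.421, a5=1.683, a0=18.622; τ=−ln(0.7885)/18.622=0.013 → t=0.180; u2·a0=0.7481·18.622=13.931; a1+a2=2.494 < 13.931 ≤ a1+…+a3=14.518 → R3 fires; B=8 G=3 Q=10 P=3
Draw 5: a1=1.168, a2=1.326, a3=10.020, a4=2.690, a5=1.870, a0=17.074; τ=−ln(0.8269)/17.074=0.011 → t=0.191; u2·a0=0.4695·17.074=8.016; a1+a2=2.494 < 8.016 ≤ a1+…+a3=12.514 → R3 fires; B=8 G=2 Q=11 P=3
Draw 6: a1=1.168, a2=1.326, a3=7.348, a4=2.959, a5=2.057, a0=14.858; τ=−ln(0.7833)/14.858=0.016 → t=0.208; u2·a0=0.7813·14.858=11.609; a1+…+a3=9.842 < 11.609 ≤ a1+…+a4=12.801 → R4 fires; B=8 G=4 Q=11 P=3
Draw 7: a1=1.168, a2=1.326, a3=14.696, a4=2.959, a5=2.057, a0=22.206; τ=−ln(0.7264)/22.206=0.014 → t=0.222; u2·a0=0.3493·22.206=7.757; a1+a2=2.494 < 7.757 ≤ a1+…+a3=17.190 → R3 fires; B=8 G=3 Q=12 P=3
Draw 8: a1=1.168, a2=1.326, a3=12.024, a4=3.228, a5=2.244, a0=19.990; τ=−ln(0.6716)/19.990=0.020 → t=0.242; u2·a0=0.6790·19.990=13.573; a1+a2=2.494 < 13.573 ≤ a1+…+a3=14.518 → R3 fires; B=8 G=2 Q=13 P=3
Draw 9: a1=1.168, a2=1.326, a3=8.684, a4=3.497, a5=2.431, a0=17.106; τ=−ln(0.6520)/17.106=0.025 → t=0.267; u2·a0=0.8772·17.106=15.005; a1+…+a4=14.675 < 15.005 ≤ a1+…+a5=17.106 → R5 fires; B=8 G=2 Q=14 P=3
Draw 10: a1=1.168, a2=1.326, a3=9.352, a4=3.766, a5=2.618, a0=18.230; τ=−ln(0.4083)/18.230=0.049 → t=0.316 > T=0.31: stop.
Q first becomes ≥ 8 when it reaches 8 at the event at t=0.145.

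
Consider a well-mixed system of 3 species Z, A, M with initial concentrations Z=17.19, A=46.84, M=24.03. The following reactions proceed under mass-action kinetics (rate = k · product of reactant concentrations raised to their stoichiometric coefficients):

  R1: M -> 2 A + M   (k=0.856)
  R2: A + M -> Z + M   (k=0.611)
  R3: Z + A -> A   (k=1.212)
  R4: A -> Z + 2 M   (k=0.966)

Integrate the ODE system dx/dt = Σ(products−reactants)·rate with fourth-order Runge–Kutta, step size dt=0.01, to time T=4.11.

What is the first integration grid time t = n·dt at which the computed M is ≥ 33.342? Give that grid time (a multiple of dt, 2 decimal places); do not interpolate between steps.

Threshold first reached at t = 0.86

RK4 with dt=0.01: 411 steps to T=4.11. Trajectory (selected grid times):
t=0.00: Z=17.19 A=46.84 M=24.03
t=0.46: Z=15.83 A=2.67 M=31.32
t=0.85: Z=16.81 A=2.67 M=33.33
t=0.86: Z=16.84 A=2.67 M=33.38
t=0.91: Z=16.97 A=2.68 M=33.64
t=1.37: Z=18.16 A=2.68 M=36.02
t=1.83: Z=19.36 A=2.69 M=38.41
t=2.28: Z=20.54 A=2.70 M=40.75
t=2.74: Z=21.75 A=2.70 M=43.15
t=3.20: Z=22.96 A=2.71 M=45.56
t=3.65: Z=24.15 A=2.71 M=47.91
t=4.11: Z=25.36 A=2.72 M=50.32
M(0.85)=33.332 < 33.342 but M(0.86)=33.383 ≥ 33.342, so the first grid time is t=0.86.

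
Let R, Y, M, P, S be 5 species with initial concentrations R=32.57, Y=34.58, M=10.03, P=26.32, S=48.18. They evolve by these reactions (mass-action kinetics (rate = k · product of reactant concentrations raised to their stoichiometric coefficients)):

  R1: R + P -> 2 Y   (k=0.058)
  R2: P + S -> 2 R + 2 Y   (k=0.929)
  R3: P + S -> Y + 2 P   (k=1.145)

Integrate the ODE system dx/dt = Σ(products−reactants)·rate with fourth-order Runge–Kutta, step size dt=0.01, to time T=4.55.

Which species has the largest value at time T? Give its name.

RK4 with dt=0.01: 455 steps to T=4.55. Trajectory (selected grid times):
t=0.00: R=32.57 Y=34.58 M=10.03 P=26.32 S=48.18
t=0.51: R=50.16 Y=155.49 M=10.03 P=5.76 S=0.00
t=1.01: R=45.85 Y=164.11 M=10.03 P=1.45 S=0.00
t=1.52: R=44.78 Y=166.25 M=10.03 P=0.38 S=0.00
t=2.02: R=44.50 Y=166.81 M=10.03 P=0.10 S=0.00
t=2.53: R=44.42 Y=166.96 M=10.03 P=0.03 S=0.00
t=3.03: R=44.40 Y=167.00 M=10.03 P=0.01 S=0.00
t=3.54: R=44.40 Y=167.01 M=10.03 P=0.00 S=0.00
t=4.04: R=44.40 Y=167.02 M=10.03 P=0.00 S=0.00
t=4.55: R=44.39 Y=167.02 M=10.03 P=0.00 S=0.00
At T=4.55: R=44.39 Y=167.02 M=10.03 P=0.00 S=0.00; the largest is Y.

Dominant species at T: Y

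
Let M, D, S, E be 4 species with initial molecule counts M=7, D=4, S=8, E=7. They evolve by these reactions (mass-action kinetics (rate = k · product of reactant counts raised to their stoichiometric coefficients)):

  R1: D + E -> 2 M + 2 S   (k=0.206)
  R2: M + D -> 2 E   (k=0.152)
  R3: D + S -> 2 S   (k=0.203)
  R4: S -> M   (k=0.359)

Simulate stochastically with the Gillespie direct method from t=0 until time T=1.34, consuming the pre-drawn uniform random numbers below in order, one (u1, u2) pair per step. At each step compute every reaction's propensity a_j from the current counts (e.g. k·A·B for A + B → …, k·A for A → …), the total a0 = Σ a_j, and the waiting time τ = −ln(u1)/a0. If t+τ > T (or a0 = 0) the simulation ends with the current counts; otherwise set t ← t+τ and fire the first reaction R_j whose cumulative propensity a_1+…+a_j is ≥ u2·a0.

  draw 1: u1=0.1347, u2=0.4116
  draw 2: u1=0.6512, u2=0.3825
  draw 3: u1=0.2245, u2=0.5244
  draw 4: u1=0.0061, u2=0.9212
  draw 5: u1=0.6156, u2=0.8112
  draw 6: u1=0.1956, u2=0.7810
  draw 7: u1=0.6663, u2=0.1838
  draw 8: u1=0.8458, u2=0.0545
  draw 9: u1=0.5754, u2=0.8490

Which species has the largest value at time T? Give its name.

t=0.000: M=7 D=4 S=8 E=7
Draw 1: a1=5.768, a2=4.256, a3=6.496, a4=2.872, a0=19.392; τ=−ln(0.1347)/19.392=0.103 → t=0.103; u2·a0=0.4116·19.392=7.982; a1=5.768 < 7.982 ≤ a1+a2=10.024 → R2 fires; M=6 D=3 S=8 E=9
Draw 2: a1=5.562, a2=2.736, a3=4.872, a4=2.872, a0=16.042; τ=−ln(0.6512)/16.042=0.027 → t=0.130; u2·a0=0.3825·16.042=6.136; a1=5.562 < 6.136 ≤ a1+a2=8.298 → R2 fires; M=5 D=2 S=8 E=11
Draw 3: a1=4.532, a2=1.520, a3=3.248, a4=2.872, a0=12.172; τ=−ln(0.2245)/12.172=0.123 → t=0.253; u2·a0=0.5244·12.172=6.383; a1+a2=6.052 < 6.383 ≤ a1+…+a3=9.300 → R3 fires; M=5 D=1 S=9 E=11
Draw 4: a1=2.266, a2=0.760, a3=1.827, a4=3.231, a0=8.084; τ=−ln(0.0061)/8.084=0.631 → t=0.884; u2·a0=0.9212·8.084=7.447; a1+…+a3=4.853 < 7.447 ≤ a1+…+a4=8.084 → R4 fires; M=6 D=1 S=8 E=11
Draw 5: a1=2.266, a2=0.912, a3=1.624, a4=2.872, a0=7.674; τ=−ln(0.6156)/7.674=0.063 → t=0.947; u2·a0=0.8112·7.674=6.225; a1+…+a3=4.802 < 6.225 ≤ a1+…+a4=7.674 → R4 fires; M=7 D=1 S=7 E=11
Draw 6: a1=2.266, a2=1.064, a3=1.421, a4=2.513, a0=7.264; τ=−ln(0.1956)/7.264=0.225 → t=1.172; u2·a0=0.7810·7.264=5.673; a1+…+a3=4.751 < 5.673 ≤ a1+…+a4=7.264 → R4 fires; M=8 D=1 S=6 E=11
Draw 7: a1=2.266, a2=1.216, a3=1.218, a4=2.154, a0=6.854; τ=−ln(0.6663)/6.854=0.059 → t=1.231; u2·a0=0.1838·6.854=1.260 ≤ a1=2.266 → R1 fires; M=10 D=0 S=8 E=10
Draw 8: a1=0.000, a2=0.000, a3=0.000, a4=2.872, a0=2.872; τ=−ln(0.8458)/2.872=0.058 → t=1.289; u2·a0=0.0545·2.872=0.157; a1+…+a3=0.000 < 0.157 ≤ a1+…+a4=2.872 → R4 fires; M=11 D=0 S=7 E=10
Draw 9: a1=0.000, a2=0.000, a3=0.000, a4=2.513, a0=2.513; τ=−ln(0.5754)/2.513=0.220 → t=1.509 > T=1.34: stop.
At T=1.34: M=11 D=0 S=7 E=10; the largest is M.

Dominant species at T: M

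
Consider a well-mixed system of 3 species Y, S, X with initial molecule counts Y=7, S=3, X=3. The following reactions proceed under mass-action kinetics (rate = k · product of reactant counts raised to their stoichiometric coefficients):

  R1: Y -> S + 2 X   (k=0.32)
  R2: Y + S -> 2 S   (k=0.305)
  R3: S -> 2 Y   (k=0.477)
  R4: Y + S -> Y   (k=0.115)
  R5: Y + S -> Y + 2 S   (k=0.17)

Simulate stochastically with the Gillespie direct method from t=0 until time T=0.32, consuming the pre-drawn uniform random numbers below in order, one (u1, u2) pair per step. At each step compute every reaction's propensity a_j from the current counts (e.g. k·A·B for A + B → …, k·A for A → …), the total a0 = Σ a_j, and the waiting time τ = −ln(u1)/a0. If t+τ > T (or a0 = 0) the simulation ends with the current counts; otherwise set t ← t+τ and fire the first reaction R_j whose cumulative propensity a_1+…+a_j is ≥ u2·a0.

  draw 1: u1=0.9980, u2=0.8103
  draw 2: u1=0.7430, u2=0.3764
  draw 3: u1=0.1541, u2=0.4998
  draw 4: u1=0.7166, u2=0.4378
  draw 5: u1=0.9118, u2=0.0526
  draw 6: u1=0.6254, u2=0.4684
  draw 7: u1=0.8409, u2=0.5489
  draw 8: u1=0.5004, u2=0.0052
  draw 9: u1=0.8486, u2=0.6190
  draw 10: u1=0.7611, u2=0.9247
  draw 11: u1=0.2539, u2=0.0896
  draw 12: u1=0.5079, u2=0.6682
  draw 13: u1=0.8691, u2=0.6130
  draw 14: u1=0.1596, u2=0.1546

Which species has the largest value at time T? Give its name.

t=0.000: Y=7 S=3 X=3
Draw 1: a1=2.240, a2=6.405, a3=1.431, a4=2.415, a5=3.570, a0=16.061; τ=−ln(0.9980)/16.061=0.000 → t=0.000; u2·a0=0.8103·16.061=13.014; a1+…+a4=12.491 < 13.014 ≤ a1+…+a5=16.061 → R5 fires; Y=7 S=4 X=3
Draw 2: a1=2.240, a2=8.540, a3=1.908, a4=3.220, a5=4.760, a0=20.668; τ=−ln(0.7430)/20.668=0.014 → t=0.014; u2·a0=0.3764·20.668=7.779; a1=2.240 < 7.779 ≤ a1+a2=10.780 → R2 fires; Y=6 S=5 X=3
Draw 3: a1=1.920, a2=9.150, a3=2.385, a4=3.450, a5=5.100, a0=22.005; τ=−ln(0.1541)/22.005=0.085 → t=0.099; u2·a0=0.4998·22.005=10.998; a1=1.920 < 10.998 ≤ a1+a2=11.070 → R2 fires; Y=5 S=6 X=3
Draw 4: a1=1.600, a2=9.150, a3=2.862, a4=3.450, a5=5.100, a0=22.162; τ=−ln(0.7166)/22.162=0.015 → t=0.115; u2·a0=0.4378·22.162=9.703; a1=1.600 < 9.703 ≤ a1+a2=10.750 → R2 fires; Y=4 S=7 X=3
Draw 5: a1=1.280, a2=8.540, a3=3.339, a4=3.220, a5=4.760, a0=21.139; τ=−ln(0.9118)/21.139=0.004 → t=0.119; u2·a0=0.0526·21.139=1.112 ≤ a1=1.280 → R1 fires; Y=3 S=8 X=5
Draw 6: a1=0.960, a2=7.320, a3=3.816, a4=2.760, a5=4.080, a0=18.936; τ=−ln(0.6254)/18.936=0.025 → t=0.144; u2·a0=0.4684·18.936=8.870; a1+a2=8.280 < 8.870 ≤ a1+…+a3=12.096 → R3 fires; Y=5 S=7 X=5
Draw 7: a1=1.600, a2=10.675, a3=3.339, a4=4.025, a5=5.950, a0=25.589; τ=−ln(0.8409)/25.589=0.007 → t=0.150; u2·a0=0.5489·25.589=14.046; a1+a2=12.275 < 14.046 ≤ a1+…+a3=15.614 → R3 fires; Y=7 S=6 X=5
Draw 8: a1=2.240, a2=12.810, a3=2.862, a4=4.830, a5=7.140, a0=29.882; τ=−ln(0.5004)/29.882=0.023 → t=0.174; u2·a0=0.0052·29.882=0.155 ≤ a1=2.240 → R1 fires; Y=6 S=7 X=7
Draw 9: a1=1.920, a2=12.810, a3=3.339, a4=4.830, a5=7.140, a0=30.039; τ=−ln(0.8486)/30.039=0.005 → t=0.179; u2·a0=0.6190·30.039=18.594; a1+…+a3=18.069 < 18.594 ≤ a1+…+a4=22.899 → R4 fires; Y=6 S=6 X=7
Draw 10: a1=1.920, a2=10.980, a3=2.862, a4=4.140, a5=6.120, a0=26.022; τ=−ln(0.7611)/26.022=0.010 → t=0.190; u2·a0=0.9247·26.022=24.063; a1+…+a4=19.902 < 24.063 ≤ a1+…+a5=26.022 → R5 fires; Y=6 S=7 X=7
Draw 11: a1=1.920, a2=12.810, a3=3.339, a4=4.830, a5=7.140, a0=30.039; τ=−ln(0.2539)/30.039=0.046 → t=0.235; u2·a0=0.0896·30.039=2.691; a1=1.920 < 2.691 ≤ a1+a2=14.730 → R2 fires; Y=5 S=8 X=7
Draw 12: a1=1.600, a2=12.200, a3=3.816, a4=4.600, a5=6.800, a0=29.016; τ=−ln(0.5079)/29.016=0.023 → t=0.259; u2·a0=0.6682·29.016=19.388; a1+…+a3=17.616 < 19.388 ≤ a1+…+a4=22.216 → R4 fires; Y=5 S=7 X=7
Draw 13: a1=1.600, a2=10.675, a3=3.339, a4=4.025, a5=5.950, a0=25.589; τ=−ln(0.8691)/25.589=0.005 → t=0.264; u2·a0=0.6130·25.589=15.686; a1+…+a3=15.614 < 15.686 ≤ a1+…+a4=19.639 → R4 fires; Y=5 S=6 X=7
Draw 14: a1=1.600, a2=9.150, a3=2.862, a4=3.450, a5=5.100, a0=22.162; τ=−ln(0.1596)/22.162=0.083 → t=0.347 > T=0.32: stop.
At T=0.32: Y=5 S=6 X=7; the largest is X.

Dominant species at T: X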